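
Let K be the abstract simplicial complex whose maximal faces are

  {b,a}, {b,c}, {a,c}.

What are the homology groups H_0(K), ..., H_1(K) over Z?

H_0 ≅ Z,  H_1 ≅ Z.

We work with the vertex ordering a < b < c. The simplices of K, each written with vertices in increasing order, are:

  0-simplices (3): a, b, c
  1-simplices (3): ab, ac, bc

giving chain groups C_0 ≅ Z^3, C_1 ≅ Z^3.

Boundary ∂_1: C_1 → C_0 maps an edge to its endpoints' difference, ∂[p,q] = q − p. For instance
  ∂bc = c − b.
This gives a 3×3 integer matrix of rank 2; reducing to Smith normal form yields diagonal entries (1,1).

Now H_k = ker ∂_k / im ∂_{k+1}, so:

  H_0: rank C_0 − rank ∂_1 = 3 − 2 = 1, and the invariant factors of ∂_1 are all 1, so H_0 ≅ Z.
  H_1: rank ker ∂_1 − rank ∂_2 = (3 − 2) − 0 = 1, and there is no ∂_2, so H_1 ≅ Z.

(K is a triangulation of the circle S^1.)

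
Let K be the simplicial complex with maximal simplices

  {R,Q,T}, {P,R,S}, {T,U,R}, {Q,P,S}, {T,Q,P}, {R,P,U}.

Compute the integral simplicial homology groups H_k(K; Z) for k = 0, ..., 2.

H_0 ≅ Z,  H_1 ≅ Z,  H_2 = 0.

Take the total order P < Q < R < S < T < U on the vertex set. Then K (dimension 2) consists of the simplices:

  0-simplices (6): P, Q, R, S, T, U
  1-simplices (12): PQ, PR, PS, PT, PU, QR, QS, QT, RS, RT, RU, TU
  2-simplices (6): PQS, PQT, PRS, PRU, QRT, RTU

giving chain groups C_0 ≅ Z^6, C_1 ≅ Z^12, C_2 ≅ Z^6.

Boundary ∂_1: C_1 → C_0 is given by ∂[p,q] = [q] − [p]. For instance
  ∂PR = R − P.
The 6×12 boundary matrix has rank 5 and Smith normal form diag(1,1,1,1,1).

Boundary ∂_2: C_2 → C_1 maps a triangle to the signed sum of its edges. For instance
  ∂PQT = QT − PT + PQ,
  ∂PRU = RU − PU + PR.
The 12×6 boundary matrix has rank 6 and Smith normal form diag(1,1,1,1,1,1).

Reading off H_k = ker ∂_k / im ∂_{k+1}:

  H_0: rank C_0 − rank ∂_1 = 6 − 5 = 1, and the invariant factors of ∂_1 are all 1, so H_0 = Z.
  H_1: rank ker ∂_1 − rank ∂_2 = (12 − 5) − 6 = 1, and the invariant factors of ∂_2 are all 1, so H_1 = Z.
  H_2: rank ker ∂_2 − rank ∂_3 = (6 − 6) − 0 = 0, and there is no ∂_3, so H_2 = 0.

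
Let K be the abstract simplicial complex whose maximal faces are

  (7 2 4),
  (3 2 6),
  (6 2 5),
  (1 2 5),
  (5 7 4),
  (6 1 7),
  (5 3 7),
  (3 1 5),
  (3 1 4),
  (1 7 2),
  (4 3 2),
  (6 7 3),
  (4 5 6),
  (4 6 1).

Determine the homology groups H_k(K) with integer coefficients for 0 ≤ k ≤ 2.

H_0 = Z,  H_1 = Z^2,  H_2 = Z.

Take the total order 1 < 2 < 3 < 4 < 5 < 6 < 7 on the vertex set. Then K (dimension 2) consists of the simplices:

  0-simplices (7): [1], [2], [3], [4], [5], [6], [7]
  1-simplices (21): [1,2], [1,3], [1,4], [1,5], [1,6], [1,7], [2,3], [2,4], [2,5], [2,6], [2,7], [3,4], [3,5], [3,6], [3,7], [4,5], [4,6], [4,7], [5,6], [5,7], [6,7]
  2-simplices (14): [1,2,5], [1,2,7], [1,3,4], [1,3,5], [1,4,6], [1,6,7], [2,3,4], [2,3,6], [2,4,7], [2,5,6], [3,5,7], [3,6,7], [4,5,6], [4,5,7]

Hence C_0 ≅ Z^7, C_1 ≅ Z^21, C_2 ≅ Z^14.

Boundary ∂_1: C_1 → C_0 is given by ∂[p,q] = [q] − [p].
The resulting 7×21 matrix has rank 6, and its Smith normal form has invariant factors (1,1,1,1,1,1).

The boundary map ∂_2: C_2 → C_1 acts by ∂[p,q,r] = [q,r] − [p,r] + [p,q]. For instance
  ∂[3,5,7] = [5,7] − [3,7] + [3,5],
  ∂[2,4,7] = [4,7] − [2,7] + [2,4].
The 21×14 boundary matrix has rank 13 and Smith normal form diag(1,1,1,1,1,1,1,1,1,1,1,1,1).

From H_k ≅ ker(∂_k) / im(∂_{k+1}) we obtain:

  H_0: rank C_0 − rank ∂_1 = 7 − 6 = 1, and the invariant factors of ∂_1 are all 1, so H_0 = Z.
  H_1: rank ker ∂_1 − rank ∂_2 = (21 − 6) − 13 = 2, and the invariant factors of ∂_2 are all 1, so H_1 = Z^2.
  H_2: rank ker ∂_2 − rank ∂_3 = (14 − 13) − 0 = 1, and there is no ∂_3, so H_2 = Z.

(K is a triangulation of the torus T^2.)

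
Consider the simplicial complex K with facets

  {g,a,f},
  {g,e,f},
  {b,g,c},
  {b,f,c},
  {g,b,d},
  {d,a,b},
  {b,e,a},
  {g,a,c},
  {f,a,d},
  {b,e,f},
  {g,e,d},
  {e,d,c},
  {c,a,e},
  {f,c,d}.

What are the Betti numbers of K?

b_0 = 1, b_1 = 2, b_2 = 1.

Order the vertices as a < b < c < d < e < f < g. Listing each simplex with vertices in this order, K has dimension 2 with simplices:

  0-simplices (7): a, b, c, d, e, f, g
  1-simplices (21): ab, ac, ad, ae, af, ag, bc, bd, be, bf, bg, cd, ce, cf, cg, de, df, dg, ef, eg, fg
  2-simplices (14): abd, abe, ace, acg, adf, afg, bcf, bcg, bdg, bef, cde, cdf, deg, efg

giving chain groups C_0 ≅ Z^7, C_1 ≅ Z^21, C_2 ≅ Z^14.

The boundary map ∂_1: C_1 → C_0 is given by ∂[p,q] = [q] − [p].
The 7×21 boundary matrix has rank 6 and Smith normal form diag(1,1,1,1,1,1).

∂_2: C_2 → C_1 maps a triangle to the signed sum of its edges. For instance
  ∂adf = df − af + ad,
  ∂deg = eg − dg + de.
The 21×14 boundary matrix has rank 13 and Smith normal form diag(1,1,1,1,1,1,1,1,1,1,1,1,1).

Computing H_k = (kernel of ∂_k) / (image of ∂_{k+1}):

  H_0: rank C_0 − rank ∂_1 = 7 − 6 = 1, and the invariant factors of ∂_1 are all 1, so H_0 = Z.
  H_1: rank ker ∂_1 − rank ∂_2 = (21 − 6) − 13 = 2, and the invariant factors of ∂_2 are all 1, so H_1 = Z^2.
  H_2: rank ker ∂_2 − rank ∂_3 = (14 − 13) − 0 = 1, and there is no ∂_3, so H_2 = Z.

Hence the Betti numbers are b_0 = 1, b_1 = 2, b_2 = 1.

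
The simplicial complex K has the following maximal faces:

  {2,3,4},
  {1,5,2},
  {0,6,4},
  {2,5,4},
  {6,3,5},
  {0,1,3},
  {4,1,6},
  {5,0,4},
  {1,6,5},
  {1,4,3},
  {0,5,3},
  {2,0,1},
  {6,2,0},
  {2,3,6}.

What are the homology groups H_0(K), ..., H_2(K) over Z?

H_0 ≅ Z,  H_1 ≅ Z^2,  H_2 ≅ Z.

We work with the vertex ordering 0 < 1 < 2 < 3 < 4 < 5 < 6. The simplices of K, each written with vertices in increasing order, are:

  0-simplices (7): [0], [1], [2], [3], [4], [5], [6]
  1-simplices (21): [0,1], [0,2], [0,3], [0,4], [0,5], [0,6], [1,2], [1,3], [1,4], [1,5], [1,6], [2,3], [2,4], [2,5], [2,6], [3,4], [3,5], [3,6], [4,5], [4,6], [5,6]
  2-simplices (14): [0,1,2], [0,1,3], [0,2,6], [0,3,5], [0,4,5], [0,4,6], [1,2,5], [1,3,4], [1,4,6], [1,5,6], [2,3,4], [2,3,6], [2,4,5], [3,5,6]

giving chain groups C_0 ≅ Z^7, C_1 ≅ Z^21, C_2 ≅ Z^14.

The boundary map ∂_1: C_1 → C_0 maps an edge to its endpoints' difference, ∂[p,q] = q − p. For instance
  ∂[1,5] = [5] − [1].
As a 7×21 matrix over Z this has rank 6, with invariant factors (1,1,1,1,1,1).

Boundary ∂_2: C_2 → C_1 acts by ∂[p,q,r] = [q,r] − [p,r] + [p,q]. For instance
  ∂[1,2,5] = [2,5] − [1,5] + [1,2],
  ∂[2,3,4] = [3,4] − [2,4] + [2,3].
The 21×14 boundary matrix has rank 13 and Smith normal form diag(1,1,1,1,1,1,1,1,1,1,1,1,1).

Computing H_k = (kernel of ∂_k) / (image of ∂_{k+1}):

  H_0: rank C_0 − rank ∂_1 = 7 − 6 = 1, and the invariant factors of ∂_1 are all 1, so H_0 = Z.
  H_1: rank ker ∂_1 − rank ∂_2 = (21 − 6) − 13 = 2, and the invariant factors of ∂_2 are all 1, so H_1 = Z^2.
  H_2: rank ker ∂_2 − rank ∂_3 = (14 − 13) − 0 = 1, and there is no ∂_3, so H_2 = Z.

(K is a triangulation of the torus T^2.)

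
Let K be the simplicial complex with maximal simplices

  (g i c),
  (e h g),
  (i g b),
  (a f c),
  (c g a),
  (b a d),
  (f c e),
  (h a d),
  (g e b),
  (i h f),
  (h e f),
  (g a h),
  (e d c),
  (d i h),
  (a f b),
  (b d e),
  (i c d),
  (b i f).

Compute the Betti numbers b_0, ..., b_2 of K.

b_0 = 1, b_1 = 2, b_2 = 1.

We work with the vertex ordering a < b < c < d < e < f < g < h < i. The simplices of K, each written with vertices in increasing order, are:

  0-simplices (9): a, b, c, d, e, f, g, h, i
  1-simplices (27): ab, ac, ad, af, ag, ah, bd, be, bf, bg, bi, cd, ce, cf, cg, ci, de, dh, di, ef, eg, eh, fh, fi, gh, gi, hi
  2-simplices (18): abd, abf, acf, acg, adh, agh, bde, beg, bfi, bgi, cde, cdi, cef, cgi, dhi, efh, egh, fhi

giving chain groups C_0 ≅ Z^9, C_1 ≅ Z^27, C_2 ≅ Z^18.

∂_1: C_1 → C_0 sends each edge [p,q] (with p < q) to q − p. For instance
  ∂bd = d − b.
The 9×27 boundary matrix has rank 8 and Smith normal form diag(1,1,1,1,1,1,1,1).

Boundary ∂_2: C_2 → C_1 acts by ∂[p,q,r] = [q,r] − [p,r] + [p,q]. For instance
  ∂cdi = di − ci + cd,
  ∂egh = gh − eh + eg.
The 27×18 boundary matrix has rank 17 and Smith normal form diag(1,1,1,1,1,1,1,1,1,1,1,1,1,1,1,1,1).

From H_k ≅ ker(∂_k) / im(∂_{k+1}) we obtain:

  H_0: rank C_0 − rank ∂_1 = 9 − 8 = 1, and the invariant factors of ∂_1 are all 1, so H_0 ≅ Z.
  H_1: rank ker ∂_1 − rank ∂_2 = (27 − 8) − 17 = 2, and the invariant factors of ∂_2 are all 1, so H_1 ≅ Z^2.
  H_2: rank ker ∂_2 − rank ∂_3 = (18 − 17) − 0 = 1, and there is no ∂_3, so H_2 ≅ Z.

Hence the Betti numbers are b_0 = 1, b_1 = 2, b_2 = 1.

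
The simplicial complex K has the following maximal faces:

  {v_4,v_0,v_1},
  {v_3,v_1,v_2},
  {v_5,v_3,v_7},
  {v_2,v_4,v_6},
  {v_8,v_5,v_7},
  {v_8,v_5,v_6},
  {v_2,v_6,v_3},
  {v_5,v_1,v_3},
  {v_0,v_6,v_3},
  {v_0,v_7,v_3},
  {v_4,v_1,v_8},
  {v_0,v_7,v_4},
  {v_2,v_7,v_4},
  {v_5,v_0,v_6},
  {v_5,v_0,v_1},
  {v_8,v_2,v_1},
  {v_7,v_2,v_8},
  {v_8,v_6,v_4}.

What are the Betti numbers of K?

Fix the vertex order v_0 < v_1 < v_2 < v_3 < v_4 < v_5 < v_6 < v_7 < v_8 and write every simplex with vertices in increasing order. Then dim K = 2 and the simplices of K are:

  0-simplices (9): [v_0], [v_1], [v_2], [v_3], [v_4], [v_5], [v_6], [v_7], [v_8]
  1-simplices (27): (27 of them)
  2-simplices (18): (18 of them)

giving chain groups C_0 ≅ Z^9, C_1 ≅ Z^27, C_2 ≅ Z^18.

Boundary ∂_1: C_1 → C_0 sends each edge [p,q] (with p < q) to q − p. For instance
  ∂[v_0,v_3] = [v_3] − [v_0].
This gives a 9×27 integer matrix of rank 8; reducing to Smith normal form yields diagonal entries (1,1,1,1,1,1,1,1).

The boundary map ∂_2: C_2 → C_1 sends each 2-simplex [p,q,r] to [q,r] − [p,r] + [p,q]. For instance
  ∂[v_0,v_3,v_6] = [v_3,v_6] − [v_0,v_6] + [v_0,v_3],
  ∂[v_1,v_2,v_3] = [v_2,v_3] − [v_1,v_3] + [v_1,v_2].
This gives a 27×18 integer matrix of rank 18; reducing to Smith normal form yields diagonal entries (1,1,1,1,1,1,1,1,1,1,1,1,1,1,1,1,1,2).

From H_k ≅ ker(∂_k) / im(∂_{k+1}) we obtain:

  H_0: rank C_0 − rank ∂_1 = 9 − 8 = 1, and the invariant factors of ∂_1 are all 1, so H_0 ≅ Z.
  H_1: rank ker ∂_1 − rank ∂_2 = (27 − 8) − 18 = 1, and ∂_2 has invariant factor 2 > 1, so H_1 ≅ Z ⊕ Z/2Z.
  H_2: rank ker ∂_2 − rank ∂_3 = (18 − 18) − 0 = 0, and there is no ∂_3, so H_2 ≅ 0.

(K is a triangulation of the Klein bottle.)

Hence the Betti numbers are b_0 = 1, b_1 = 1, b_2 = 0.

b_0 = 1, b_1 = 1, b_2 = 0.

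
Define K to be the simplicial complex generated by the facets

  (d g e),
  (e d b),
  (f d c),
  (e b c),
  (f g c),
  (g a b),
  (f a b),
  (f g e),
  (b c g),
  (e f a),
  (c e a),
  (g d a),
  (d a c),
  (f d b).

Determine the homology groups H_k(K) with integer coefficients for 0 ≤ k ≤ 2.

H_0 = Z,  H_1 = Z^2,  H_2 = Z.

K has 7 vertices, 21 edges, 14 triangles.
rank ∂_0 = 0, rank ∂_1 = 6 ⇒ b_0 = 7 − 0 − 6 = 1; all invariant factors of ∂_1 are 1 so no torsion. So H_0 = Z.
rank ∂_1 = 6, rank ∂_2 = 13 ⇒ b_1 = 21 − 6 − 13 = 2; all invariant factors of ∂_2 are 1 so no torsion. So H_1 = Z^2.
rank ∂_2 = 13, rank ∂_3 = 0 ⇒ b_2 = 14 − 13 − 0 = 1. So H_2 = Z.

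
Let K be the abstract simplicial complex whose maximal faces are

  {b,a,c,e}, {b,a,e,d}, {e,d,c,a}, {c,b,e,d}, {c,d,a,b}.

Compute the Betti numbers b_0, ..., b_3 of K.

Order the vertices as a < b < c < d < e. Listing each simplex with vertices in this order, K has dimension 3 with simplices:

  0-simplices (5): a, b, c, d, e
  1-simplices (10): ab, ac, ad, ae, bc, bd, be, cd, ce, de
  2-simplices (10): abc, abd, abe, acd, ace, ade, bcd, bce, bde, cde
  3-simplices (5): abcd, abce, abde, acde, bcde

Hence C_0 ≅ Z^5, C_1 ≅ Z^10, C_2 ≅ Z^10, C_3 ≅ Z^5.

∂_1: C_1 → C_0 maps an edge to its endpoints' difference, ∂[p,q] = q − p.
This gives a 5×10 integer matrix of rank 4; reducing to Smith normal form yields diagonal entries (1,1,1,1).

Boundary ∂_2: C_2 → C_1 sends each 2-simplex [p,q,r] to [q,r] − [p,r] + [p,q]. For instance
  ∂ace = ce − ae + ac,
  ∂bcd = cd − bd + bc.
This gives a 10×10 integer matrix of rank 6; reducing to Smith normal form yields diagonal entries (1,1,1,1,1,1).

∂_3: C_3 → C_2 sends each 3-simplex σ to the alternating sum Σ_i (−1)^i (σ with its i-th vertex removed). For instance
  ∂abcd = bcd − acd + abd − abc,
  ∂abde = bde − ade + abe − abd.
The resulting 10×5 matrix has rank 4, and its Smith normal form has invariant factors (1,1,1,1).

Now H_k = ker ∂_k / im ∂_{k+1}, so:

  H_0: rank C_0 − rank ∂_1 = 5 − 4 = 1, and the invariant factors of ∂_1 are all 1, so H_0 ≅ Z.
  H_1: rank ker ∂_1 − rank ∂_2 = (10 − 4) − 6 = 0, and the invariant factors of ∂_2 are all 1, so H_1 ≅ 0.
  H_2: rank ker ∂_2 − rank ∂_3 = (10 − 6) − 4 = 0, and the invariant factors of ∂_3 are all 1, so H_2 ≅ 0.
  H_3: rank ker ∂_3 − rank ∂_4 = (5 − 4) − 0 = 1, and there is no ∂_4, so H_3 ≅ Z.

As a check, the Euler characteristic is 5 − 10 + 10 − 5 = 0, which agrees with 1 − 0 + 0 − 1 = 0.
(K is a triangulation of the 3-sphere S^3.)

Hence the Betti numbers are b_0 = 1, b_1 = 0, b_2 = 0, b_3 = 1.

b_0 = 1, b_1 = 0, b_2 = 0, b_3 = 1.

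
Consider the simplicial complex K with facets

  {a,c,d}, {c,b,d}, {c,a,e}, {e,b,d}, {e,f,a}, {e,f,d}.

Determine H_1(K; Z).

Take the total order a < b < c < d < e < f on the vertex set. Then K (dimension 2) consists of the simplices:

  0-simplices (6): a, b, c, d, e, f
  1-simplices (12): ac, ad, ae, af, bc, bd, be, cd, ce, de, df, ef
  2-simplices (6): acd, ace, aef, bcd, bde, def

Hence C_0 ≅ Z^6, C_1 ≅ Z^12, C_2 ≅ Z^6.

∂_1: C_1 → C_0 maps an edge to its endpoints' difference, ∂[p,q] = q − p.
This gives a 6×12 integer matrix of rank 5; reducing to Smith normal form yields diagonal entries (1,1,1,1,1).

∂_2: C_2 → C_1 sends each 2-simplex [p,q,r] to [q,r] − [p,r] + [p,q]. For instance
  ∂bde = de − be + bd,
  ∂aef = ef − af + ae.
This gives a 12×6 integer matrix of rank 6; reducing to Smith normal form yields diagonal entries (1,1,1,1,1,1).

Computing H_k = (kernel of ∂_k) / (image of ∂_{k+1}):

  H_1: rank ker ∂_1 − rank ∂_2 = (12 − 5) − 6 = 1, and the invariant factors of ∂_2 are all 1, so H_1 = Z.

H_1 = Z.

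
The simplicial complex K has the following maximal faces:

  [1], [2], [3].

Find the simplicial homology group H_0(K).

K has 3 vertices.
rank ∂_0 = 0, rank ∂_1 = 0 ⇒ b_0 = 3 − 0 − 0 = 3. So H_0 ≅ Z^3.

H_0 ≅ Z^3.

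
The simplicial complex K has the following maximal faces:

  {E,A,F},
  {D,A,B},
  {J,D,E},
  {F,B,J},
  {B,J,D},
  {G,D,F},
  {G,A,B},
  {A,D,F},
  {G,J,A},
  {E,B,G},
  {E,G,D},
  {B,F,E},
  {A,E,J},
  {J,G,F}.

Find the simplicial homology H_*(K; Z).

Order the vertices as A < B < D < E < F < G < J. Listing each simplex with vertices in this order, K has dimension 2 with simplices:

  0-simplices (7): A, B, D, E, F, G, J
  1-simplices (21): AB, AD, AE, AF, AG, AJ, BD, BE, BF, BG, BJ, DE, DF, DG, DJ, EF, EG, EJ, FG, FJ, GJ
  2-simplices (14): ABD, ABG, ADF, AEF, AEJ, AGJ, BDJ, BEF, BEG, BFJ, DEG, DEJ, DFG, FGJ

Hence C_0 ≅ Z^7, C_1 ≅ Z^21, C_2 ≅ Z^14.

∂_1: C_1 → C_0 sends each edge [p,q] (with p < q) to q − p.
This gives a 7×21 integer matrix of rank 6; reducing to Smith normal form yields diagonal entries (1,1,1,1,1,1).

∂_2: C_2 → C_1 maps a triangle to the signed sum of its edges. For instance
  ∂FGJ = GJ − FJ + FG,
  ∂ABG = BG − AG + AB.
This gives a 21×14 integer matrix of rank 13; reducing to Smith normal form yields diagonal entries (1,1,1,1,1,1,1,1,1,1,1,1,1).

Reading off H_k = ker ∂_k / im ∂_{k+1}:

  H_0: rank C_0 − rank ∂_1 = 7 − 6 = 1, and the invariant factors of ∂_1 are all 1, so H_0 ≅ Z.
  H_1: rank ker ∂_1 − rank ∂_2 = (21 − 6) − 13 = 2, and the invariant factors of ∂_2 are all 1, so H_1 ≅ Z^2.
  H_2: rank ker ∂_2 − rank ∂_3 = (14 − 13) − 0 = 1, and there is no ∂_3, so H_2 ≅ Z.

H_0 ≅ Z,  H_1 ≅ Z^2,  H_2 ≅ Z.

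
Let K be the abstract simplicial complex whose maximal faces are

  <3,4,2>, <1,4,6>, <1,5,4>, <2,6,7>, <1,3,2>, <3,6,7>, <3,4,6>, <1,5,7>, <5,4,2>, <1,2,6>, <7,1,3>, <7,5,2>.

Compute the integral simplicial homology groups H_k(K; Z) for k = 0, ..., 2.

Order the vertices as 1 < 2 < 3 < 4 < 5 < 6 < 7. Listing each simplex with vertices in this order, K has dimension 2 with simplices:

  0-simplices (7): [1], [2], [3], [4], [5], [6], [7]
  1-simplices (18): [1,2], [1,3], [1,4], [1,5], [1,6], [1,7], [2,3], [2,4], [2,5], [2,6], [2,7], [3,4], [3,6], [3,7], [4,5], [4,6], [5,7], [6,7]
  2-simplices (12): [1,2,3], [1,2,6], [1,3,7], [1,4,5], [1,4,6], [1,5,7], [2,3,4], [2,4,5], [2,5,7], [2,6,7], [3,4,6], [3,6,7]

so the chain groups are C_0 ≅ Z^7, C_1 ≅ Z^18, C_2 ≅ Z^12.

Boundary ∂_1: C_1 → C_0 sends each edge [p,q] (with p < q) to q − p. For instance
  ∂[2,6] = [6] − [2].
This gives a 7×18 integer matrix of rank 6; reducing to Smith normal form yields diagonal entries (1,1,1,1,1,1).

Boundary ∂_2: C_2 → C_1 sends each 2-simplex [p,q,r] to [q,r] − [p,r] + [p,q]. For instance
  ∂[2,6,7] = [6,7] − [2,7] + [2,6],
  ∂[1,2,6] = [2,6] − [1,6] + [1,2].
As a 18×12 matrix over Z this has rank 12, with invariant factors (1,1,1,1,1,1,1,1,1,1,1,2).

From H_k ≅ ker(∂_k) / im(∂_{k+1}) we obtain:

  H_0: rank C_0 − rank ∂_1 = 7 − 6 = 1, and the invariant factors of ∂_1 are all 1, so H_0 ≅ Z.
  H_1: rank ker ∂_1 − rank ∂_2 = (18 − 6) − 12 = 0, and ∂_2 has invariant factor 2 > 1, so H_1 ≅ Z/2.
  H_2: rank ker ∂_2 − rank ∂_3 = (12 − 12) − 0 = 0, and there is no ∂_3, so H_2 ≅ 0.

(K is a triangulation of the real projective plane RP^2.)

H_0 = Z,  H_1 = Z/2,  H_2 = 0.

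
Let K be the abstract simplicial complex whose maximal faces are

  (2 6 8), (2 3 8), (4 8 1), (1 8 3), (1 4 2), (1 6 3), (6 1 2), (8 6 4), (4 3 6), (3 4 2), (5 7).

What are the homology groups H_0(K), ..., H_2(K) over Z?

Fix the vertex order 1 < 2 < 3 < 4 < 5 < 6 < 7 < 8 and write every simplex with vertices in increasing order. Then dim K = 2 and the simplices of K are:

  0-simplices (8): [1], [2], [3], [4], [5], [6], [7], [8]
  1-simplices (16): [1,2], [1,3], [1,4], [1,6], [1,8], [2,3], [2,4], [2,6], [2,8], [3,4], [3,6], [3,8], [4,6], [4,8], [5,7], [6,8]
  2-simplices (10): [1,2,4], [1,2,6], [1,3,6], [1,3,8], [1,4,8], [2,3,4], [2,3,8], [2,6,8], [3,4,6], [4,6,8]

Hence C_0 ≅ Z^8, C_1 ≅ Z^16, C_2 ≅ Z^10.

Boundary ∂_1: C_1 → C_0 maps an edge to its endpoints' difference, ∂[p,q] = q − p. For instance
  ∂[1,2] = [2] − [1].
The 8×16 boundary matrix has rank 6 and Smith normal form diag(1,1,1,1,1,1).

The boundary map ∂_2: C_2 → C_1 sends each 2-simplex [p,q,r] to [q,r] − [p,r] + [p,q]. For instance
  ∂[1,3,6] = [3,6] − [1,6] + [1,3],
  ∂[1,2,6] = [2,6] − [1,6] + [1,2].
As a 16×10 matrix over Z this has rank 10, with invariant factors (1,1,1,1,1,1,1,1,1,2).

From H_k ≅ ker(∂_k) / im(∂_{k+1}) we obtain:

  H_0: rank C_0 − rank ∂_1 = 8 − 6 = 2, and the invariant factors of ∂_1 are all 1, so H_0 ≅ Z^2.
  H_1: rank ker ∂_1 − rank ∂_2 = (16 − 6) − 10 = 0, and ∂_2 has invariant factor 2 > 1, so H_1 ≅ Z/2.
  H_2: rank ker ∂_2 − rank ∂_3 = (10 − 10) − 0 = 0, and there is no ∂_3, so H_2 ≅ 0.

H_0 ≅ Z^2,  H_1 ≅ Z/2,  H_2 = 0.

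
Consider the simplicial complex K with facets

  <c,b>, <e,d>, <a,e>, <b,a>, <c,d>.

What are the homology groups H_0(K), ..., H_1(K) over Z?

H_0 ≅ Z,  H_1 ≅ Z.

Order the vertices as a < b < c < d < e. Listing each simplex with vertices in this order, K has dimension 1 with simplices:

  0-simplices (5): a, b, c, d, e
  1-simplices (5): ab, ae, bc, cd, de

so the chain groups are C_0 ≅ Z^5, C_1 ≅ Z^5.

Boundary ∂_1: C_1 → C_0 is given by ∂[p,q] = [q] − [p]. For instance
  ∂ae = e − a.
As a 5×5 matrix over Z this has rank 4, with invariant factors (1,1,1,1).

From H_k ≅ ker(∂_k) / im(∂_{k+1}) we obtain:

  H_0: rank C_0 − rank ∂_1 = 5 − 4 = 1, and the invariant factors of ∂_1 are all 1, so H_0 ≅ Z.
  H_1: rank ker ∂_1 − rank ∂_2 = (5 − 4) − 0 = 1, and there is no ∂_2, so H_1 ≅ Z.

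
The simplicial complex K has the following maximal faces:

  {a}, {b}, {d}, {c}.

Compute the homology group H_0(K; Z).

Take the total order a < b < c < d on the vertex set. Then K (dimension 0) consists of the simplices:

  0-simplices (4): a, b, c, d

so the chain groups are C_0 ≅ Z^4.

Now H_k = ker ∂_k / im ∂_{k+1}, so:

  H_0: rank C_0 − rank ∂_1 = 4 − 0 = 4, and there is no ∂_1, so H_0 ≅ Z^4.

H_0 = Z^4.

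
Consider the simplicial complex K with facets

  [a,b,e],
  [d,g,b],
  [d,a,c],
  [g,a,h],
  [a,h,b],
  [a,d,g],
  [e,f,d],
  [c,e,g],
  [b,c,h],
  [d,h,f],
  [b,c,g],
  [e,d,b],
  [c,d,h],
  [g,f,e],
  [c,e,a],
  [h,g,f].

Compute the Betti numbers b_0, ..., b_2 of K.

b_0 = 1, b_1 = 2, b_2 = 1.

Fix the vertex order a < b < c < d < e < f < g < h and write every simplex with vertices in increasing order. Then dim K = 2 and the simplices of K are:

  0-simplices (8): a, b, c, d, e, f, g, h
  1-simplices (24): ab, ac, ad, ae, ag, ah, bc, bd, be, bg, bh, cd, ce, cg, ch, de, df, dg, dh, ef, eg, fg, fh, gh
  2-simplices (16): abe, abh, acd, ace, adg, agh, bcg, bch, bde, bdg, cdh, ceg, def, dfh, efg, fgh

giving chain groups C_0 ≅ Z^8, C_1 ≅ Z^24, C_2 ≅ Z^16.

∂_1: C_1 → C_0 is given by ∂[p,q] = [q] − [p]. For instance
  ∂gh = h − g.
This gives a 8×24 integer matrix of rank 7; reducing to Smith normal form yields diagonal entries (1,1,1,1,1,1,1).

The boundary map ∂_2: C_2 → C_1 acts by ∂[p,q,r] = [q,r] − [p,r] + [p,q]. For instance
  ∂bde = de − be + bd,
  ∂bch = ch − bh + bc.
This gives a 24×16 integer matrix of rank 15; reducing to Smith normal form yields diagonal entries (1,1,1,1,1,1,1,1,1,1,1,1,1,1,1).

Now H_k = ker ∂_k / im ∂_{k+1}, so:

  H_0: rank C_0 − rank ∂_1 = 8 − 7 = 1, and the invariant factors of ∂_1 are all 1, so H_0 = Z.
  H_1: rank ker ∂_1 − rank ∂_2 = (24 − 7) − 15 = 2, and the invariant factors of ∂_2 are all 1, so H_1 = Z^2.
  H_2: rank ker ∂_2 − rank ∂_3 = (16 − 15) − 0 = 1, and there is no ∂_3, so H_2 = Z.

As a check, the Euler characteristic is 8 − 24 + 16 = 0, which agrees with 1 − 2 + 1 = 0.

Hence the Betti numbers are b_0 = 1, b_1 = 2, b_2 = 1.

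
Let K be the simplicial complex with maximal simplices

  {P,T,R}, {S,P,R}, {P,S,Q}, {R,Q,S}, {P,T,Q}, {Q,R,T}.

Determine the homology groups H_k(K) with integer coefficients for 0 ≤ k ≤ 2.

Order the vertices as P < Q < R < S < T. Listing each simplex with vertices in this order, K has dimension 2 with simplices:

  0-simplices (5): P, Q, R, S, T
  1-simplices (9): PQ, PR, PS, PT, QR, QS, QT, RS, RT
  2-simplices (6): PQS, PQT, PRS, PRT, QRS, QRT

giving chain groups C_0 ≅ Z^5, C_1 ≅ Z^9, C_2 ≅ Z^6.

Boundary ∂_1: C_1 → C_0 is given by ∂[p,q] = [q] − [p]. For instance
  ∂PT = T − P.
As a 5×9 matrix over Z this has rank 4, with invariant factors (1,1,1,1).

The boundary map ∂_2: C_2 → C_1 sends each 2-simplex [p,q,r] to [q,r] − [p,r] + [p,q]. For instance
  ∂PQT = QT − PT + PQ,
  ∂QRT = RT − QT + QR.
As a 9×6 matrix over Z this has rank 5, with invariant factors (1,1,1,1,1).

Now H_k = ker ∂_k / im ∂_{k+1}, so:

  H_0: rank C_0 − rank ∂_1 = 5 − 4 = 1, and the invariant factors of ∂_1 are all 1, so H_0 ≅ Z.
  H_1: rank ker ∂_1 − rank ∂_2 = (9 − 4) − 5 = 0, and the invariant factors of ∂_2 are all 1, so H_1 ≅ 0.
  H_2: rank ker ∂_2 − rank ∂_3 = (6 − 5) − 0 = 1, and there is no ∂_3, so H_2 ≅ Z.

H_0 ≅ Z,  H_1 = 0,  H_2 ≅ Z.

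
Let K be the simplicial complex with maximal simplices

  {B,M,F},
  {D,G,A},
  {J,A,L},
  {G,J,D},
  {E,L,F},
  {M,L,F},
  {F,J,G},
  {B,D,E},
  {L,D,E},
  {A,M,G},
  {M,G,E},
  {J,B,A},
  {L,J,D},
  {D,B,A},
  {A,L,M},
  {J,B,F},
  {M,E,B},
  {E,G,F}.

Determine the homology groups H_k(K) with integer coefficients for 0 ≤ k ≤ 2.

K has 9 vertices, 27 edges, 18 triangles.
rank ∂_0 = 0, rank ∂_1 = 8 ⇒ b_0 = 9 − 0 − 8 = 1; all invariant factors of ∂_1 are 1 so no torsion. So H_0 ≅ Z.
rank ∂_1 = 8, rank ∂_2 = 18 ⇒ b_1 = 27 − 8 − 18 = 1; ∂_2 has invariant factor(s) [2] giving torsion. So H_1 ≅ Z ⊕ Z/2Z.
rank ∂_2 = 18, rank ∂_3 = 0 ⇒ b_2 = 18 − 18 − 0 = 0. So H_2 ≅ 0.

H_0 ≅ Z,  H_1 ≅ Z ⊕ Z/2Z,  H_2 = 0.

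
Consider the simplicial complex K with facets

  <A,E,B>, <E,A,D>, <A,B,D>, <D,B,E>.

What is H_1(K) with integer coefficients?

H_1 ≅ 0.

Fix the vertex order A < B < D < E and write every simplex with vertices in increasing order. Then dim K = 2 and the simplices of K are:

  0-simplices (4): A, B, D, E
  1-simplices (6): AB, AD, AE, BD, BE, DE
  2-simplices (4): ABD, ABE, ADE, BDE

giving chain groups C_0 ≅ Z^4, C_1 ≅ Z^6, C_2 ≅ Z^4.

∂_1: C_1 → C_0 sends each edge [p,q] (with p < q) to q − p.
The 4×6 boundary matrix has rank 3 and Smith normal form diag(1,1,1).

Boundary ∂_2: C_2 → C_1 acts by ∂[p,q,r] = [q,r] − [p,r] + [p,q]. For instance
  ∂ADE = DE − AE + AD,
  ∂ABE = BE − AE + AB.
The resulting 6×4 matrix has rank 3, and its Smith normal form has invariant factors (1,1,1).

Now H_k = ker ∂_k / im ∂_{k+1}, so:

  H_1: rank ker ∂_1 − rank ∂_2 = (6 − 3) − 3 = 0, and the invariant factors of ∂_2 are all 1, so H_1 = 0.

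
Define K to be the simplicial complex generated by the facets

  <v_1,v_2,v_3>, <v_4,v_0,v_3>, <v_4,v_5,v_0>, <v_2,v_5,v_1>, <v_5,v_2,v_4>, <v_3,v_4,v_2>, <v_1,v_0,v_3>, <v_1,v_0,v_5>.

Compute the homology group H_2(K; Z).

We work with the vertex ordering v_0 < v_1 < v_2 < v_3 < v_4 < v_5. The simplices of K, each written with vertices in increasing order, are:

  0-simplices (6): [v_0], [v_1], [v_2], [v_3], [v_4], [v_5]
  1-simplices (12): [v_0,v_1], [v_0,v_3], [v_0,v_4], [v_0,v_5], [v_1,v_2], [v_1,v_3], [v_1,v_5], [v_2,v_3], [v_2,v_4], [v_2,v_5], [v_3,v_4], [v_4,v_5]
  2-simplices (8): [v_0,v_1,v_3], [v_0,v_1,v_5], [v_0,v_3,v_4], [v_0,v_4,v_5], [v_1,v_2,v_3], [v_1,v_2,v_5], [v_2,v_3,v_4], [v_2,v_4,v_5]

so the chain groups are C_0 ≅ Z^6, C_1 ≅ Z^12, C_2 ≅ Z^8.

The boundary map ∂_1: C_1 → C_0 is given by ∂[p,q] = [q] − [p].
The 6×12 boundary matrix has rank 5 and Smith normal form diag(1,1,1,1,1).

Boundary ∂_2: C_2 → C_1 sends each 2-simplex [p,q,r] to [q,r] − [p,r] + [p,q]. For instance
  ∂[v_2,v_3,v_4] = [v_3,v_4] − [v_2,v_4] + [v_2,v_3],
  ∂[v_1,v_2,v_5] = [v_2,v_5] − [v_1,v_5] + [v_1,v_2].
This gives a 12×8 integer matrix of rank 7; reducing to Smith normal form yields diagonal entries (1,1,1,1,1,1,1).

Computing H_k = (kernel of ∂_k) / (image of ∂_{k+1}):

  H_2: rank ker ∂_2 − rank ∂_3 = (8 − 7) − 0 = 1, and there is no ∂_3, so H_2 ≅ Z.

H_2 = Z.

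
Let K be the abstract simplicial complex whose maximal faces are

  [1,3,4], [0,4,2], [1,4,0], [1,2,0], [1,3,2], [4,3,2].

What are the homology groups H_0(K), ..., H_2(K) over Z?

Fix the vertex order 0 < 1 < 2 < 3 < 4 and write every simplex with vertices in increasing order. Then dim K = 2 and the simplices of K are:

  0-simplices (5): [0], [1], [2], [3], [4]
  1-simplices (9): [0,1], [0,2], [0,4], [1,2], [1,3], [1,4], [2,3], [2,4], [3,4]
  2-simplices (6): [0,1,2], [0,1,4], [0,2,4], [1,2,3], [1,3,4], [2,3,4]

so the chain groups are C_0 ≅ Z^5, C_1 ≅ Z^9, C_2 ≅ Z^6.

∂_1: C_1 → C_0 is given by ∂[p,q] = [q] − [p]. For instance
  ∂[3,4] = [4] − [3].
As a 5×9 matrix over Z this has rank 4, with invariant factors (1,1,1,1).

∂_2: C_2 → C_1 sends each 2-simplex [p,q,r] to [q,r] − [p,r] + [p,q]. For instance
  ∂[1,3,4] = [3,4] − [1,4] + [1,3],
  ∂[0,1,2] = [1,2] − [0,2] + [0,1].
This gives a 9×6 integer matrix of rank 5; reducing to Smith normal form yields diagonal entries (1,1,1,1,1).

Reading off H_k = ker ∂_k / im ∂_{k+1}:

  H_0: rank C_0 − rank ∂_1 = 5 − 4 = 1, and the invariant factors of ∂_1 are all 1, so H_0 ≅ Z.
  H_1: rank ker ∂_1 − rank ∂_2 = (9 − 4) − 5 = 0, and the invariant factors of ∂_2 are all 1, so H_1 ≅ 0.
  H_2: rank ker ∂_2 − rank ∂_3 = (6 − 5) − 0 = 1, and there is no ∂_3, so H_2 ≅ Z.

As a check, the Euler characteristic is 5 − 9 + 6 = 2, which agrees with 1 − 0 + 1 = 2.

H_0 ≅ Z,  H_1 = 0,  H_2 ≅ Z.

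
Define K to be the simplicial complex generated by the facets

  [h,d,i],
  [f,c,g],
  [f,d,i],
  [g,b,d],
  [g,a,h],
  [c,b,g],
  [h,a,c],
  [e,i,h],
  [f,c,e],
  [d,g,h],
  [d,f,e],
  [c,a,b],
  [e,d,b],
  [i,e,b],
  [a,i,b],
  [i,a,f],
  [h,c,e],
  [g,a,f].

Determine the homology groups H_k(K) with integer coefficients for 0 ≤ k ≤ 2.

K has 9 vertices, 27 edges, 18 triangles.
rank ∂_0 = 0, rank ∂_1 = 8 ⇒ b_0 = 9 − 0 − 8 = 1; all invariant factors of ∂_1 are 1 so no torsion. So H_0 ≅ Z.
rank ∂_1 = 8, rank ∂_2 = 18 ⇒ b_1 = 27 − 8 − 18 = 1; ∂_2 has invariant factor(s) [2] giving torsion. So H_1 ≅ Z × Z/2.
rank ∂_2 = 18, rank ∂_3 = 0 ⇒ b_2 = 18 − 18 − 0 = 0. So H_2 ≅ 0.

H_0 = Z,  H_1 = Z × Z/2,  H_2 = 0.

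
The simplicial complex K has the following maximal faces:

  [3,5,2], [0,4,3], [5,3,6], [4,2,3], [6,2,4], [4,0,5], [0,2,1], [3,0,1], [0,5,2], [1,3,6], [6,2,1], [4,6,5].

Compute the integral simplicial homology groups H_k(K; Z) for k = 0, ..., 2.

H_0 ≅ Z,  H_1 ≅ Z/2Z,  H_2 = 0.

We work with the vertex ordering 0 < 1 < 2 < 3 < 4 < 5 < 6. The simplices of K, each written with vertices in increasing order, are:

  0-simplices (7): [0], [1], [2], [3], [4], [5], [6]
  1-simplices (18): [0,1], [0,2], [0,3], [0,4], [0,5], [1,2], [1,3], [1,6], [2,3], [2,4], [2,5], [2,6], [3,4], [3,5], [3,6], [4,5], [4,6], [5,6]
  2-simplices (12): [0,1,2], [0,1,3], [0,2,5], [0,3,4], [0,4,5], [1,2,6], [1,3,6], [2,3,4], [2,3,5], [2,4,6], [3,5,6], [4,5,6]

Hence C_0 ≅ Z^7, C_1 ≅ Z^18, C_2 ≅ Z^12.

∂_1: C_1 → C_0 maps an edge to its endpoints' difference, ∂[p,q] = q − p.
The 7×18 boundary matrix has rank 6 and Smith normal form diag(1,1,1,1,1,1).

∂_2: C_2 → C_1 maps a triangle to the signed sum of its edges. For instance
  ∂[2,3,4] = [3,4] − [2,4] + [2,3],
  ∂[2,4,6] = [4,6] − [2,6] + [2,4].
This gives a 18×12 integer matrix of rank 12; reducing to Smith normal form yields diagonal entries (1,1,1,1,1,1,1,1,1,1,1,2).

Now H_k = ker ∂_k / im ∂_{k+1}, so:

  H_0: rank C_0 − rank ∂_1 = 7 − 6 = 1, and the invariant factors of ∂_1 are all 1, so H_0 ≅ Z.
  H_1: rank ker ∂_1 − rank ∂_2 = (18 − 6) − 12 = 0, and ∂_2 has invariant factor 2 > 1, so H_1 ≅ Z/2Z.
  H_2: rank ker ∂_2 − rank ∂_3 = (12 − 12) − 0 = 0, and there is no ∂_3, so H_2 ≅ 0.

As a check, the Euler characteristic is 7 − 18 + 12 = 1, which agrees with 1 − 0 + 0 = 1.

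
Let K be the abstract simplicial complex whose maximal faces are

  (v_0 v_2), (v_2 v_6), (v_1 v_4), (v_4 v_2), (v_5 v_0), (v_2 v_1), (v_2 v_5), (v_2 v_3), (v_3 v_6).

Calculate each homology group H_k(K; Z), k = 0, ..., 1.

H_0 = Z,  H_1 = Z^3.

We work with the vertex ordering v_0 < v_1 < v_2 < v_3 < v_4 < v_5 < v_6. The simplices of K, each written with vertices in increasing order, are:

  0-simplices (7): [v_0], [v_1], [v_2], [v_3], [v_4], [v_5], [v_6]
  1-simplices (9): [v_0,v_2], [v_0,v_5], [v_1,v_2], [v_1,v_4], [v_2,v_3], [v_2,v_4], [v_2,v_5], [v_2,v_6], [v_3,v_6]

Hence C_0 ≅ Z^7, C_1 ≅ Z^9.

Boundary ∂_1: C_1 → C_0 sends each edge [p,q] (with p < q) to q − p.
This gives a 7×9 integer matrix of rank 6; reducing to Smith normal form yields diagonal entries (1,1,1,1,1,1).

From H_k ≅ ker(∂_k) / im(∂_{k+1}) we obtain:

  H_0: rank C_0 − rank ∂_1 = 7 − 6 = 1, and the invariant factors of ∂_1 are all 1, so H_0 = Z.
  H_1: rank ker ∂_1 − rank ∂_2 = (9 − 6) − 0 = 3, and there is no ∂_2, so H_1 = Z^3.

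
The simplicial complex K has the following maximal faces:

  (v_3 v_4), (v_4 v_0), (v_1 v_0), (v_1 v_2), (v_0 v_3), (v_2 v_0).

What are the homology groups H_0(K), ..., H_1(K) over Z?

H_0 ≅ Z,  H_1 ≅ Z^2.

Take the total order v_0 < v_1 < v_2 < v_3 < v_4 on the vertex set. Then K (dimension 1) consists of the simplices:

  0-simplices (5): [v_0], [v_1], [v_2], [v_3], [v_4]
  1-simplices (6): [v_0,v_1], [v_0,v_2], [v_0,v_3], [v_0,v_4], [v_1,v_2], [v_3,v_4]

giving chain groups C_0 ≅ Z^5, C_1 ≅ Z^6.

∂_1: C_1 → C_0 sends each edge [p,q] (with p < q) to q − p.
The 5×6 boundary matrix has rank 4 and Smith normal form diag(1,1,1,1).

Computing H_k = (kernel of ∂_k) / (image of ∂_{k+1}):

  H_0: rank C_0 − rank ∂_1 = 5 − 4 = 1, and the invariant factors of ∂_1 are all 1, so H_0 = Z.
  H_1: rank ker ∂_1 − rank ∂_2 = (6 − 4) − 0 = 2, and there is no ∂_2, so H_1 = Z^2.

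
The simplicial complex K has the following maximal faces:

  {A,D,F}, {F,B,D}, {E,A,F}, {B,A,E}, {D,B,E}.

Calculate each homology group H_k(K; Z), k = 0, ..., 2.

H_0 ≅ Z,  H_1 ≅ Z,  H_2 = 0.

Take the total order A < B < D < E < F on the vertex set. Then K (dimension 2) consists of the simplices:

  0-simplices (5): A, B, D, E, F
  1-simplices (10): AB, AD, AE, AF, BD, BE, BF, DE, DF, EF
  2-simplices (5): ABE, ADF, AEF, BDE, BDF

so the chain groups are C_0 ≅ Z^5, C_1 ≅ Z^10, C_2 ≅ Z^5.

∂_1: C_1 → C_0 is given by ∂[p,q] = [q] − [p].
The 5×10 boundary matrix has rank 4 and Smith normal form diag(1,1,1,1).

Boundary ∂_2: C_2 → C_1 sends each 2-simplex [p,q,r] to [q,r] − [p,r] + [p,q]. For instance
  ∂AEF = EF − AF + AE,
  ∂BDE = DE − BE + BD.
As a 10×5 matrix over Z this has rank 5, with invariant factors (1,1,1,1,1).

Reading off H_k = ker ∂_k / im ∂_{k+1}:

  H_0: rank C_0 − rank ∂_1 = 5 − 4 = 1, and the invariant factors of ∂_1 are all 1, so H_0 = Z.
  H_1: rank ker ∂_1 − rank ∂_2 = (10 − 4) − 5 = 1, and the invariant factors of ∂_2 are all 1, so H_1 = Z.
  H_2: rank ker ∂_2 − rank ∂_3 = (5 − 5) − 0 = 0, and there is no ∂_3, so H_2 = 0.

As a check, the Euler characteristic is 5 − 10 + 5 = 0, which agrees with 1 − 1 + 0 = 0.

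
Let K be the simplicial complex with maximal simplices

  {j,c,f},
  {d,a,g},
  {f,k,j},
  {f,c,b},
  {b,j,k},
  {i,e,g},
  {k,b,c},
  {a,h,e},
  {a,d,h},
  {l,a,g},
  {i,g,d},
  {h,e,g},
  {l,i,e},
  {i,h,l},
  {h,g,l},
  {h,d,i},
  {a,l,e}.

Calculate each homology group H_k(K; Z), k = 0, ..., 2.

Order the vertices as a < b < c < d < e < f < g < h < i < j < k < l. Listing each simplex with vertices in this order, K has dimension 2 with simplices:

  0-simplices (12): a, b, c, d, e, f, g, h, i, j, k, l
  1-simplices (28): ad, ae, ag, ah, al, bc, bf, bj, bk, cf, cj, ck, dg, dh, di, eg, eh, ei, el, fj, fk, gh, gi, gl, hi, hl, il, jk
  2-simplices (17): adg, adh, aeh, ael, agl, bcf, bck, bjk, cfj, dgi, dhi, egh, egi, eil, fjk, ghl, hil

so the chain groups are C_0 ≅ Z^12, C_1 ≅ Z^28, C_2 ≅ Z^17.

The boundary map ∂_1: C_1 → C_0 is given by ∂[p,q] = [q] − [p].
The 12×28 boundary matrix has rank 10 and Smith normal form diag(1,1,1,1,1,1,1,1,1,1).

∂_2: C_2 → C_1 sends each 2-simplex [p,q,r] to [q,r] − [p,r] + [p,q]. For instance
  ∂eil = il − el + ei,
  ∂dhi = hi − di + dh.
As a 28×17 matrix over Z this has rank 17, with invariant factors (1,1,1,1,1,1,1,1,1,1,1,1,1,1,1,1,2).

Reading off H_k = ker ∂_k / im ∂_{k+1}:

  H_0: rank C_0 − rank ∂_1 = 12 − 10 = 2, and the invariant factors of ∂_1 are all 1, so H_0 = Z^2.
  H_1: rank ker ∂_1 − rank ∂_2 = (28 − 10) − 17 = 1, and ∂_2 has invariant factor 2 > 1, so H_1 = Z × Z/2.
  H_2: rank ker ∂_2 − rank ∂_3 = (17 − 17) − 0 = 0, and there is no ∂_3, so H_2 = 0.

H_0 ≅ Z^2,  H_1 ≅ Z × Z/2,  H_2 = 0.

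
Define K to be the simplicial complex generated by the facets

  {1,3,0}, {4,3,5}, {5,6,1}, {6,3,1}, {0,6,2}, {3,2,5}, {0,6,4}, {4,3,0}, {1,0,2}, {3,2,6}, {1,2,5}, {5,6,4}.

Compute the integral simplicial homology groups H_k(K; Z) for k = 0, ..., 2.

H_0 ≅ Z,  H_1 ≅ Z_2,  H_2 = 0.

Order the vertices as 0 < 1 < 2 < 3 < 4 < 5 < 6. Listing each simplex with vertices in this order, K has dimension 2 with simplices:

  0-simplices (7): [0], [1], [2], [3], [4], [5], [6]
  1-simplices (18): [0,1], [0,2], [0,3], [0,4], [0,6], [1,2], [1,3], [1,5], [1,6], [2,3], [2,5], [2,6], [3,4], [3,5], [3,6], [4,5], [4,6], [5,6]
  2-simplices (12): [0,1,2], [0,1,3], [0,2,6], [0,3,4], [0,4,6], [1,2,5], [1,3,6], [1,5,6], [2,3,5], [2,3,6], [3,4,5], [4,5,6]

giving chain groups C_0 ≅ Z^7, C_1 ≅ Z^18, C_2 ≅ Z^12.

∂_1: C_1 → C_0 maps an edge to its endpoints' difference, ∂[p,q] = q − p. For instance
  ∂[4,6] = [6] − [4].
The resulting 7×18 matrix has rank 6, and its Smith normal form has invariant factors (1,1,1,1,1,1).

The boundary map ∂_2: C_2 → C_1 sends each 2-simplex [p,q,r] to [q,r] − [p,r] + [p,q]. For instance
  ∂[3,4,5] = [4,5] − [3,5] + [3,4],
  ∂[1,2,5] = [2,5] − [1,5] + [1,2].
The 18×12 boundary matrix has rank 12 and Smith normal form diag(1,1,1,1,1,1,1,1,1,1,1,2).

Reading off H_k = ker ∂_k / im ∂_{k+1}:

  H_0: rank C_0 − rank ∂_1 = 7 − 6 = 1, and the invariant factors of ∂_1 are all 1, so H_0 ≅ Z.
  H_1: rank ker ∂_1 − rank ∂_2 = (18 − 6) − 12 = 0, and ∂_2 has invariant factor 2 > 1, so H_1 ≅ Z_2.
  H_2: rank ker ∂_2 − rank ∂_3 = (12 − 12) − 0 = 0, and there is no ∂_3, so H_2 ≅ 0.

As a check, the Euler characteristic is 7 − 18 + 12 = 1, which agrees with 1 − 0 + 0 = 1.
(K is a triangulation of the real projective plane RP^2.)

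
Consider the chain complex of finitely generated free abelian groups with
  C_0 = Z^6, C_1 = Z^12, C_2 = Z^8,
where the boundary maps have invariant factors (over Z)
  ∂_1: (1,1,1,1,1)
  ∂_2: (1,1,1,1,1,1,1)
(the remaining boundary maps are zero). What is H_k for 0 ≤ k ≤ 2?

H_0: b_0 = 6 − 0 − 5 = 1; torsion from ∂_1 factors > 1: none. So H_0 ≅ Z.
H_1: b_1 = 12 − 5 − 7 = 0; torsion from ∂_2 factors > 1: none. So H_1 ≅ 0.
H_2: b_2 = 8 − 7 − 0 = 1; torsion from ∂_3 factors > 1: none. So H_2 ≅ Z.

H_0 ≅ Z,  H_1 = 0,  H_2 ≅ Z.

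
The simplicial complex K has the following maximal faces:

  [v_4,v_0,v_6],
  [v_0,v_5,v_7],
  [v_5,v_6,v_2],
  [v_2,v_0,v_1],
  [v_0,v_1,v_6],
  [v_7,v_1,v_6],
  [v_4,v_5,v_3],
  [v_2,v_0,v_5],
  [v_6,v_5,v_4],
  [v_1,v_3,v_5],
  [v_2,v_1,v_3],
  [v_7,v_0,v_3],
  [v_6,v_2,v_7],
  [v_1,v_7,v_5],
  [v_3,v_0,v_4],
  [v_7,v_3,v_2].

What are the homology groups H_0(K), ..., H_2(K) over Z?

H_0 ≅ Z,  H_1 ≅ Z^2,  H_2 ≅ Z.

We work with the vertex ordering v_0 < v_1 < v_2 < v_3 < v_4 < v_5 < v_6 < v_7. The simplices of K, each written with vertices in increasing order, are:

  0-simplices (8): [v_0], [v_1], [v_2], [v_3], [v_4], [v_5], [v_6], [v_7]
  1-simplices (24): (24 of them)
  2-simplices (16): (16 of them)

Hence C_0 ≅ Z^8, C_1 ≅ Z^24, C_2 ≅ Z^16.

The boundary map ∂_1: C_1 → C_0 is given by ∂[p,q] = [q] − [p]. For instance
  ∂[v_0,v_3] = [v_3] − [v_0].
The 8×24 boundary matrix has rank 7 and Smith normal form diag(1,1,1,1,1,1,1).

Boundary ∂_2: C_2 → C_1 sends each 2-simplex [p,q,r] to [q,r] − [p,r] + [p,q]. For instance
  ∂[v_0,v_1,v_2] = [v_1,v_2] − [v_0,v_2] + [v_0,v_1],
  ∂[v_0,v_3,v_4] = [v_3,v_4] − [v_0,v_4] + [v_0,v_3].
This gives a 24×16 integer matrix of rank 15; reducing to Smith normal form yields diagonal entries (1,1,1,1,1,1,1,1,1,1,1,1,1,1,1).

Reading off H_k = ker ∂_k / im ∂_{k+1}:

  H_0: rank C_0 − rank ∂_1 = 8 − 7 = 1, and the invariant factors of ∂_1 are all 1, so H_0 = Z.
  H_1: rank ker ∂_1 − rank ∂_2 = (24 − 7) − 15 = 2, and the invariant factors of ∂_2 are all 1, so H_1 = Z^2.
  H_2: rank ker ∂_2 − rank ∂_3 = (16 − 15) − 0 = 1, and there is no ∂_3, so H_2 = Z.

(K is a triangulation of the torus T^2.)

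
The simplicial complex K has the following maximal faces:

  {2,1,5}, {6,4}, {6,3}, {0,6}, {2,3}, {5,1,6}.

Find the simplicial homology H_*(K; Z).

Take the total order 0 < 1 < 2 < 3 < 4 < 5 < 6 on the vertex set. Then K (dimension 2) consists of the simplices:

  0-simplices (7): [0], [1], [2], [3], [4], [5], [6]
  1-simplices (9): [0,6], [1,2], [1,5], [1,6], [2,3], [2,5], [3,6], [4,6], [5,6]
  2-simplices (2): [1,2,5], [1,5,6]

so the chain groups are C_0 ≅ Z^7, C_1 ≅ Z^9, C_2 ≅ Z^2.

The boundary map ∂_1: C_1 → C_0 sends each edge [p,q] (with p < q) to q − p. For instance
  ∂[2,3] = [3] − [2].
The 7×9 boundary matrix has rank 6 and Smith normal form diag(1,1,1,1,1,1).

Boundary ∂_2: C_2 → C_1 maps a triangle to the signed sum of its edges. For instance
  ∂[1,5,6] = [5,6] − [1,6] + [1,5],
  ∂[1,2,5] = [2,5] − [1,5] + [1,2].
The resulting 9×2 matrix has rank 2, and its Smith normal form has invariant factors (1,1).

From H_k ≅ ker(∂_k) / im(∂_{k+1}) we obtain:

  H_0: rank C_0 − rank ∂_1 = 7 − 6 = 1, and the invariant factors of ∂_1 are all 1, so H_0 ≅ Z.
  H_1: rank ker ∂_1 − rank ∂_2 = (9 − 6) − 2 = 1, and the invariant factors of ∂_2 are all 1, so H_1 ≅ Z.
  H_2: rank ker ∂_2 − rank ∂_3 = (2 − 2) − 0 = 0, and there is no ∂_3, so H_2 ≅ 0.

As a check, the Euler characteristic is 7 − 9 + 2 = 0, which agrees with 1 − 1 + 0 = 0.

H_0 ≅ Z,  H_1 ≅ Z,  H_2 = 0.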